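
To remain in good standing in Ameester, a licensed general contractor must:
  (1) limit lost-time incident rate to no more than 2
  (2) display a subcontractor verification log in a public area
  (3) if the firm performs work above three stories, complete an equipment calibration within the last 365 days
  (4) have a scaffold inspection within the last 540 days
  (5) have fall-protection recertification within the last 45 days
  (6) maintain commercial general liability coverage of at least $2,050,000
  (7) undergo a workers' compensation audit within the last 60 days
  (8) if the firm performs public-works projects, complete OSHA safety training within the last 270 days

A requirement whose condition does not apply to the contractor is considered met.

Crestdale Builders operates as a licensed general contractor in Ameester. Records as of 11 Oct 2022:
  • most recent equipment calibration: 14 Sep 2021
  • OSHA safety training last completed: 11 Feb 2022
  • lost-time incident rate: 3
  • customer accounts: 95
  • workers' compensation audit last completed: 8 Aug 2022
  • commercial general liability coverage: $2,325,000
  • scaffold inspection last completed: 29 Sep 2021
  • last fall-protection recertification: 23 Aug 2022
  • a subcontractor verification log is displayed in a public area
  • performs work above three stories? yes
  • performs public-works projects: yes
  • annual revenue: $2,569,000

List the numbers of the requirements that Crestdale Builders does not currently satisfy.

1. lost-time incident rate 3 > 2 → not met
2. subcontractor verification log present → met
3. condition 'performs work above three stories' holds; equipment calibration 392 days ago vs limit 365 → not met
4. scaffold inspection 377 days ago vs limit 540 → met
5. fall-protection recertification 49 days ago vs limit 45 → not met
6. commercial general liability coverage $2,325,000 ≥ $2,050,000 → met
7. workers' compensation audit 64 days ago vs limit 60 → not met
8. condition 'performs public-works projects' holds; OSHA safety training 242 days ago vs limit 270 → met
Not met: 1, 3, 5, 7

1, 3, 5, 7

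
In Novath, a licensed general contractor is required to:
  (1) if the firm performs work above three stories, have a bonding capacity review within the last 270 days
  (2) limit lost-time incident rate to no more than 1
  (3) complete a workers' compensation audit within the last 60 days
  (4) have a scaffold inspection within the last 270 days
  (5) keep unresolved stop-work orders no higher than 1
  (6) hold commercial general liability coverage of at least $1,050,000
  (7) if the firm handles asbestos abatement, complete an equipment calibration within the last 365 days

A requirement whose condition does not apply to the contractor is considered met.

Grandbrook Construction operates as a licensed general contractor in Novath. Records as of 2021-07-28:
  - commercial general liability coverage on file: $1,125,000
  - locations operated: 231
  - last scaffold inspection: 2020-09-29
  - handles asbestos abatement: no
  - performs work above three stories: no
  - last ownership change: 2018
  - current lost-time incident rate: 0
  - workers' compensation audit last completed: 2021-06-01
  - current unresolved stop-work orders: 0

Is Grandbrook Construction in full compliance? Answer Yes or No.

No

1. condition 'performs work above three stories' does not hold → requirement n/a → met
2. lost-time incident rate 0 ≤ 1 → met
3. workers' compensation audit 57 days ago vs limit 60 → met
4. scaffold inspection 302 days ago vs limit 270 → not met
5. unresolved stop-work orders 0 ≤ 1 → met
6. commercial general liability coverage $1,125,000 ≥ $1,050,000 → met
7. condition 'handles asbestos abatement' does not hold → requirement n/a → met
Not met: 4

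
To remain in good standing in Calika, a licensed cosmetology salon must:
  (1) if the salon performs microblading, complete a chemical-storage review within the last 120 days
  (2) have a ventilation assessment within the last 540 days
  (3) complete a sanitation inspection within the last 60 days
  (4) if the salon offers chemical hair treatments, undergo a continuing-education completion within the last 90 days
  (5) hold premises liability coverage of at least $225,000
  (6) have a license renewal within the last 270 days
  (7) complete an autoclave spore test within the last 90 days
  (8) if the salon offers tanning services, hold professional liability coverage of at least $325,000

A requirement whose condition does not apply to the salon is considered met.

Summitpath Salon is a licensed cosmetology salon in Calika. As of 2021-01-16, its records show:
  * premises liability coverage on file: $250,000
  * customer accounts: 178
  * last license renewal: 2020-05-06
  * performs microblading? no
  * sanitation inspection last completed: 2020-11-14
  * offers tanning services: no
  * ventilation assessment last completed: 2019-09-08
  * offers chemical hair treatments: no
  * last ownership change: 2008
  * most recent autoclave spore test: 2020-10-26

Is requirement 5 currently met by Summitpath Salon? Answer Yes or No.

Yes

5. premises liability coverage $250,000 ≥ $225,000 → met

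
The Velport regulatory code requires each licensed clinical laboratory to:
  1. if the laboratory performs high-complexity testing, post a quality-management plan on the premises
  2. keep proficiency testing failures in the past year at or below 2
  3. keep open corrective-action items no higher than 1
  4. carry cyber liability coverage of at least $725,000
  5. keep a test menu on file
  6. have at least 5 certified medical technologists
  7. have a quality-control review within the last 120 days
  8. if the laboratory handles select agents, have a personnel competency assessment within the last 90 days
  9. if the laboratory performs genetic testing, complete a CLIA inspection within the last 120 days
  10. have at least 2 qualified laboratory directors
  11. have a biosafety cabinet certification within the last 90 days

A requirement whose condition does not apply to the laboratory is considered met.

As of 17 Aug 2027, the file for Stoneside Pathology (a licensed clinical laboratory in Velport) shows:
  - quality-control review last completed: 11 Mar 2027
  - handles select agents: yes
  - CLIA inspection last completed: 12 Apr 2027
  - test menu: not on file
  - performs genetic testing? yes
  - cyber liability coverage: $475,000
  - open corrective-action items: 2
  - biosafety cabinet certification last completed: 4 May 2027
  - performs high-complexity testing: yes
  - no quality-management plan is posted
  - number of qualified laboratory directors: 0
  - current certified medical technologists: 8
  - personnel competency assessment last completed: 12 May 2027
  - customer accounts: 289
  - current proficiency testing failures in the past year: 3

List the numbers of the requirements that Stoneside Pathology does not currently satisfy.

1, 2, 3, 4, 5, 7, 8, 9, 10, 11

1. condition 'performs high-complexity testing' holds; quality-management plan absent → not met
2. proficiency testing failures in the past year 3 > 2 → not met
3. open corrective-action items 2 > 1 → not met
4. cyber liability coverage $475,000 < $725,000 → not met
5. test menu absent → not met
6. certified medical technologists 8 ≥ 5 → met
7. quality-control review 159 days ago vs limit 120 → not met
8. condition 'handles select agents' holds; personnel competency assessment 97 days ago vs limit 90 → not met
9. condition 'performs genetic testing' holds; CLIA inspection 127 days ago vs limit 120 → not met
10. qualified laboratory directors 0 < 2 → not met
11. biosafety cabinet certification 105 days ago vs limit 90 → not met
Not met: 1, 2, 3, 4, 5, 7, 8, 9, 10, 11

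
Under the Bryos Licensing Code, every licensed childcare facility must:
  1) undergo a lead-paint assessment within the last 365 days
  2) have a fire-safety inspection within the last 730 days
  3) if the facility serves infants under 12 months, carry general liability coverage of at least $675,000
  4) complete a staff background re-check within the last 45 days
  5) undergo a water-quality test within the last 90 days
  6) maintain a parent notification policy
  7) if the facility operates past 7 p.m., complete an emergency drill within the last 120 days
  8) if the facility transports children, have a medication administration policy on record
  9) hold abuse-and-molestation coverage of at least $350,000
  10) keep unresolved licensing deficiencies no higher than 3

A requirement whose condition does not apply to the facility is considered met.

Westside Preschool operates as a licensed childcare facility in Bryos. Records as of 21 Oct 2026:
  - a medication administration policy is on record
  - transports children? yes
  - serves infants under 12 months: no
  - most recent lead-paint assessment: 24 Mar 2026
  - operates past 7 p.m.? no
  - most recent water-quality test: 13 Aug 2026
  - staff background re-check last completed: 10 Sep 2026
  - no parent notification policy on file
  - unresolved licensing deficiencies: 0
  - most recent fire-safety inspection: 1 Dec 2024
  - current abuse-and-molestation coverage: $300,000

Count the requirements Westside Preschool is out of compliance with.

2

1. lead-paint assessment 211 days ago vs limit 365 → met
2. fire-safety inspection 689 days ago vs limit 730 → met
3. condition 'serves infants under 12 months' does not hold → requirement n/a → met
4. staff background re-check 41 days ago vs limit 45 → met
5. water-quality test 69 days ago vs limit 90 → met
6. parent notification policy absent → not met
7. condition 'operates past 7 p.m.' does not hold → requirement n/a → met
8. condition 'transports children' holds; medication administration policy present → met
9. abuse-and-molestation coverage $300,000 < $350,000 → not met
10. unresolved licensing deficiencies 0 ≤ 3 → met
Not met: 2 of 10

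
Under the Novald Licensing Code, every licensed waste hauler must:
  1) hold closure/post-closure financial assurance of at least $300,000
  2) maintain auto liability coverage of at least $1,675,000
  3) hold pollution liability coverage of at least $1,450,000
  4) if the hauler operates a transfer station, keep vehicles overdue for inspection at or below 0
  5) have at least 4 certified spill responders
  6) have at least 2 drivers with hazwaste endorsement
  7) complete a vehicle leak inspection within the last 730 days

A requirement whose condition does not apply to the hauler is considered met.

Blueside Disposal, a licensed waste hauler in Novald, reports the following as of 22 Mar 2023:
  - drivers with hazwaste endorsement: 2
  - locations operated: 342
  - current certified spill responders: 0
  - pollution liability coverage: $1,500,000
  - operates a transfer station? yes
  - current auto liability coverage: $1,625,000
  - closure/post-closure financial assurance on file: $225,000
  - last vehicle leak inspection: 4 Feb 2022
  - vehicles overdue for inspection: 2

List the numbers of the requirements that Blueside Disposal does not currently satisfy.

1, 2, 4, 5

1. closure/post-closure financial assurance $225,000 < $300,000 → not met
2. auto liability coverage $1,625,000 < $1,675,000 → not met
3. pollution liability coverage $1,500,000 ≥ $1,450,000 → met
4. condition 'operates a transfer station' holds; vehicles overdue for inspection 2 > 0 → not met
5. certified spill responders 0 < 4 → not met
6. drivers with hazwaste endorsement 2 ≥ 2 → met
7. vehicle leak inspection 411 days ago vs limit 730 → met
Not met: 1, 2, 4, 5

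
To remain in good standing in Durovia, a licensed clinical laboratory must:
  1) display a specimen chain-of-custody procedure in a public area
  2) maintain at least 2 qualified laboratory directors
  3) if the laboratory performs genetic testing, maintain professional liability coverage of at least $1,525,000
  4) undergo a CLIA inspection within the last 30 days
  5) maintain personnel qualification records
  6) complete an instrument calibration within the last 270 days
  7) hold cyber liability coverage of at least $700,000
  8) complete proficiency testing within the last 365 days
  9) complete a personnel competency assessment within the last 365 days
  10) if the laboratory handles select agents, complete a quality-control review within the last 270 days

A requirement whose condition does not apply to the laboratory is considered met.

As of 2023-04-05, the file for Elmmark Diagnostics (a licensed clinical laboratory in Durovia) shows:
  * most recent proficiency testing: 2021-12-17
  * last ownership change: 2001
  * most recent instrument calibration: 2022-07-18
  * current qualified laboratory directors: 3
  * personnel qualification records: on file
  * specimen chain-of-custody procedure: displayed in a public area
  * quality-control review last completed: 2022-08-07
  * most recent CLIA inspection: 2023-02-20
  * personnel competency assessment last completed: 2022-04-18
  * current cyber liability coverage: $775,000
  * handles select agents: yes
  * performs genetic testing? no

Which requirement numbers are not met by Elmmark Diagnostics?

4, 8

1. specimen chain-of-custody procedure present → met
2. qualified laboratory directors 3 ≥ 2 → met
3. condition 'performs genetic testing' does not hold → requirement n/a → met
4. CLIA inspection 44 days ago vs limit 30 → not met
5. personnel qualification records present → met
6. instrument calibration 261 days ago vs limit 270 → met
7. cyber liability coverage $775,000 ≥ $700,000 → met
8. proficiency testing 474 days ago vs limit 365 → not met
9. personnel competency assessment 352 days ago vs limit 365 → met
10. condition 'handles select agents' holds; quality-control review 241 days ago vs limit 270 → met
Not met: 4, 8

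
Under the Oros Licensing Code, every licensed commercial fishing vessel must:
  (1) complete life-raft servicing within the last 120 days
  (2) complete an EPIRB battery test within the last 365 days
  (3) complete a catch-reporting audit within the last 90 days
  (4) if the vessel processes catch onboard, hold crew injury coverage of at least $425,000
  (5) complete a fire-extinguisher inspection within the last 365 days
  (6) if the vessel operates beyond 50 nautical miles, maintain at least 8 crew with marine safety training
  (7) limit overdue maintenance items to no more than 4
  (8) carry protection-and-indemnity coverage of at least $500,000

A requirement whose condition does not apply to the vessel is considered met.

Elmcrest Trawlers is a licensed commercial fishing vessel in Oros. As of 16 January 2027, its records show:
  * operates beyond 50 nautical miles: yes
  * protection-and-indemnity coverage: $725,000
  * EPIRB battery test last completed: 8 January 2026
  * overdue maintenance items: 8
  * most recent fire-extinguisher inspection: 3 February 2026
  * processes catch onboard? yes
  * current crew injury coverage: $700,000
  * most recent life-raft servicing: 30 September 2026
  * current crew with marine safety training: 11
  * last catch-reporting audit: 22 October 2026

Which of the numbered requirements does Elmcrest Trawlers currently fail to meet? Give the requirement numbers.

2, 7

1. life-raft servicing 108 days ago vs limit 120 → met
2. EPIRB battery test 373 days ago vs limit 365 → not met
3. catch-reporting audit 86 days ago vs limit 90 → met
4. condition 'processes catch onboard' holds; crew injury coverage $700,000 ≥ $425,000 → met
5. fire-extinguisher inspection 347 days ago vs limit 365 → met
6. condition 'operates beyond 50 nautical miles' holds; crew with marine safety training 11 ≥ 8 → met
7. overdue maintenance items 8 > 4 → not met
8. protection-and-indemnity coverage $725,000 ≥ $500,000 → met
Not met: 2, 7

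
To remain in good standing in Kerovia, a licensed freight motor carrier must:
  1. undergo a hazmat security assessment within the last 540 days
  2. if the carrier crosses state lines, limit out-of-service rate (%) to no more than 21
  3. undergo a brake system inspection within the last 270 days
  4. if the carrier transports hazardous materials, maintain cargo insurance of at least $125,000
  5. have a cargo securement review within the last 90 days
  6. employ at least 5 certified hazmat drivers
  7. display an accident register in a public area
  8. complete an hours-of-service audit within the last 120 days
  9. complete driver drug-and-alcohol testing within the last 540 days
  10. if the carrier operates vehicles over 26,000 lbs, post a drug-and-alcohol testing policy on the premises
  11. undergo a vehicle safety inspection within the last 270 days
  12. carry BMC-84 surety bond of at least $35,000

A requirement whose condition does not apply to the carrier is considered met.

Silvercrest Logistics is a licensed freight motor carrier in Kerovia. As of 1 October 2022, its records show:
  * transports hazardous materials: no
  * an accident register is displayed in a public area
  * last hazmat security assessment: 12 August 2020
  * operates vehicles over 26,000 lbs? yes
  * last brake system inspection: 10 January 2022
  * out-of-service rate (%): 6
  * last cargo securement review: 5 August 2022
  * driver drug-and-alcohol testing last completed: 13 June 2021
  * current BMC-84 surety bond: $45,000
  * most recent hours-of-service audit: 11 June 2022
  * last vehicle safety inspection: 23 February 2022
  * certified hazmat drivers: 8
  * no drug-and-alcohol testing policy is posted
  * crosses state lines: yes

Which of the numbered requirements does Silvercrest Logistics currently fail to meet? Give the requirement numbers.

1. hazmat security assessment 780 days ago vs limit 540 → not met
2. condition 'crosses state lines' holds; out-of-service rate (%) 6 ≤ 21 → met
3. brake system inspection 264 days ago vs limit 270 → met
4. condition 'transports hazardous materials' does not hold → requirement n/a → met
5. cargo securement review 57 days ago vs limit 90 → met
6. certified hazmat drivers 8 ≥ 5 → met
7. accident register present → met
8. hours-of-service audit 112 days ago vs limit 120 → met
9. driver drug-and-alcohol testing 475 days ago vs limit 540 → met
10. condition 'operates vehicles over 26,000 lbs' holds; drug-and-alcohol testing policy absent → not met
11. vehicle safety inspection 220 days ago vs limit 270 → met
12. BMC-84 surety bond $45,000 ≥ $35,000 → met
Not met: 1, 10

1, 10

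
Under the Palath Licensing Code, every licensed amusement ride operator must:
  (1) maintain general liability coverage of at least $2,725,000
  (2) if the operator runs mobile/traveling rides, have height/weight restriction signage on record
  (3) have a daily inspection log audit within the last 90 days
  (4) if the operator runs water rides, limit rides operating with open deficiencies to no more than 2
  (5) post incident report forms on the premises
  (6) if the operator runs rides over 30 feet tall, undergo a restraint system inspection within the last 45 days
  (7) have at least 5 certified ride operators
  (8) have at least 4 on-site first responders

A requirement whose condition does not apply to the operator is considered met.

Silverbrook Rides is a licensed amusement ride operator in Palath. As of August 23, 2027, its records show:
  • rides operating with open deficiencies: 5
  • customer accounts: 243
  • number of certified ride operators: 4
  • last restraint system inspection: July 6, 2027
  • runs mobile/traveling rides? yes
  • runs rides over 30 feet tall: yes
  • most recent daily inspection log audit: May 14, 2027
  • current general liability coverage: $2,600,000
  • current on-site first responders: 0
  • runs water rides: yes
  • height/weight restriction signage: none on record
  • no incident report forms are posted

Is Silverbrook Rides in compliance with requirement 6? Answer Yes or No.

No

6. condition 'runs rides over 30 feet tall' holds; restraint system inspection 48 days ago vs limit 45 → not met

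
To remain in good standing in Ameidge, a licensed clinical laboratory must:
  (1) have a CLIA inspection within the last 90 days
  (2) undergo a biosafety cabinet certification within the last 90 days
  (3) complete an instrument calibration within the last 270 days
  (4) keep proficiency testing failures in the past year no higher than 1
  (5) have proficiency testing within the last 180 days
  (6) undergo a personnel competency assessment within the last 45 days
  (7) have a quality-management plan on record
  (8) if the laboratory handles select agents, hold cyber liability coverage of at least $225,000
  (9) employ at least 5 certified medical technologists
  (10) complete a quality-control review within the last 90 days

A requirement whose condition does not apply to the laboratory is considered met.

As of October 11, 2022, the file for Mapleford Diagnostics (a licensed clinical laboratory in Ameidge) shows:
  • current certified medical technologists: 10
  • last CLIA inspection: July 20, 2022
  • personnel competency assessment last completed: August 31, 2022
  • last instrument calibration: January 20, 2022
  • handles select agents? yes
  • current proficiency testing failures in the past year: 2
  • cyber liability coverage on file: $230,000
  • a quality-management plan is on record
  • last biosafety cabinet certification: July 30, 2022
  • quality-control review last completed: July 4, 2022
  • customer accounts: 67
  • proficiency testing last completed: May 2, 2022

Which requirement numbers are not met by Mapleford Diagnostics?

4, 10

1. CLIA inspection 83 days ago vs limit 90 → met
2. biosafety cabinet certification 73 days ago vs limit 90 → met
3. instrument calibration 264 days ago vs limit 270 → met
4. proficiency testing failures in the past year 2 > 1 → not met
5. proficiency testing 162 days ago vs limit 180 → met
6. personnel competency assessment 41 days ago vs limit 45 → met
7. quality-management plan present → met
8. condition 'handles select agents' holds; cyber liability coverage $230,000 ≥ $225,000 → met
9. certified medical technologists 10 ≥ 5 → met
10. quality-control review 99 days ago vs limit 90 → not met
Not met: 4, 10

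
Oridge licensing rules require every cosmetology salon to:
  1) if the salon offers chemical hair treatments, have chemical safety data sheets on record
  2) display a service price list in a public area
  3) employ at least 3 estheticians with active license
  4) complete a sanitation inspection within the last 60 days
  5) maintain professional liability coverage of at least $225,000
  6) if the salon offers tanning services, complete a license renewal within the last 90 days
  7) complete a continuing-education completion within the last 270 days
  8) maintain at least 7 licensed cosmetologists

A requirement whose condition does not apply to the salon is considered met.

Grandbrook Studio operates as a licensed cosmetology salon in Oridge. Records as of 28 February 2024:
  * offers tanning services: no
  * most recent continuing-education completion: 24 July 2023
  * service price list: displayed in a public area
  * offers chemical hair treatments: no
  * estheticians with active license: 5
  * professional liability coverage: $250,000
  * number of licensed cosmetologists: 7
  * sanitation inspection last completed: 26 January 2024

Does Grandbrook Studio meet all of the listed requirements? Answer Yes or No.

Yes

1. condition 'offers chemical hair treatments' does not hold → requirement n/a → met
2. service price list present → met
3. estheticians with active license 5 ≥ 3 → met
4. sanitation inspection 33 days ago vs limit 60 → met
5. professional liability coverage $250,000 ≥ $225,000 → met
6. condition 'offers tanning services' does not hold → requirement n/a → met
7. continuing-education completion 219 days ago vs limit 270 → met
8. licensed cosmetologists 7 ≥ 7 → met
All met.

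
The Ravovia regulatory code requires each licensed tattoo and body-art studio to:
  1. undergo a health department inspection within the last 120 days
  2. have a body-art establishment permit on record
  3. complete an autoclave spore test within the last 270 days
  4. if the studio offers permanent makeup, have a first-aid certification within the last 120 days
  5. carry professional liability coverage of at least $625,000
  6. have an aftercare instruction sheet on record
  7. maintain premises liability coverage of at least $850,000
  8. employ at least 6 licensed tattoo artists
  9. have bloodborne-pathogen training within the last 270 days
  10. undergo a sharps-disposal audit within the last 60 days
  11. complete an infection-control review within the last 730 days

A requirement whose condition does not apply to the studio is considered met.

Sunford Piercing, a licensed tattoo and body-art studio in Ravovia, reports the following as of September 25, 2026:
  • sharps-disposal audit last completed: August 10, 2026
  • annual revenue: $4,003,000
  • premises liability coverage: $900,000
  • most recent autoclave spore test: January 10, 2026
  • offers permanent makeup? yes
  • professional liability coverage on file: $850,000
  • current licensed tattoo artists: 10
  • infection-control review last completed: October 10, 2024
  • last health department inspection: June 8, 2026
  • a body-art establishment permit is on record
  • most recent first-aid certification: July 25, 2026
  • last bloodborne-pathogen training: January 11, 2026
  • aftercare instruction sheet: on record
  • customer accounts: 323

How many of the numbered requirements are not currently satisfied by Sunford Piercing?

1. health department inspection 109 days ago vs limit 120 → met
2. body-art establishment permit present → met
3. autoclave spore test 258 days ago vs limit 270 → met
4. condition 'offers permanent makeup' holds; first-aid certification 62 days ago vs limit 120 → met
5. professional liability coverage $850,000 ≥ $625,000 → met
6. aftercare instruction sheet present → met
7. premises liability coverage $900,000 ≥ $850,000 → met
8. licensed tattoo artists 10 ≥ 6 → met
9. bloodborne-pathogen training 257 days ago vs limit 270 → met
10. sharps-disposal audit 46 days ago vs limit 60 → met
11. infection-control review 715 days ago vs limit 730 → met
Not met: 0 of 11

0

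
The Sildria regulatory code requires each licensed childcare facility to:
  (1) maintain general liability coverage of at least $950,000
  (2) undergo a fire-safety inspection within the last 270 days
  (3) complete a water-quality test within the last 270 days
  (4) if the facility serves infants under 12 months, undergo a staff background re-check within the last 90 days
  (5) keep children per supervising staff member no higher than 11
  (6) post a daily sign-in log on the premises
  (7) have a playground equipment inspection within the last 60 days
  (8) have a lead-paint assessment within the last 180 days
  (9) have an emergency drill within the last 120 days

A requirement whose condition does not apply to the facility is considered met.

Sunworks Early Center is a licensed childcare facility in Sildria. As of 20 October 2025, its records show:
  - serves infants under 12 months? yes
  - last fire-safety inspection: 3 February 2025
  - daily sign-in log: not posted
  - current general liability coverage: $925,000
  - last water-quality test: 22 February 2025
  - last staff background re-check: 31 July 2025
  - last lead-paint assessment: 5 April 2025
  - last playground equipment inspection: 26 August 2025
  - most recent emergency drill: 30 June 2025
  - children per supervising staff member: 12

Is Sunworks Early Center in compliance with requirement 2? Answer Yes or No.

Yes

2. fire-safety inspection 259 days ago vs limit 270 → met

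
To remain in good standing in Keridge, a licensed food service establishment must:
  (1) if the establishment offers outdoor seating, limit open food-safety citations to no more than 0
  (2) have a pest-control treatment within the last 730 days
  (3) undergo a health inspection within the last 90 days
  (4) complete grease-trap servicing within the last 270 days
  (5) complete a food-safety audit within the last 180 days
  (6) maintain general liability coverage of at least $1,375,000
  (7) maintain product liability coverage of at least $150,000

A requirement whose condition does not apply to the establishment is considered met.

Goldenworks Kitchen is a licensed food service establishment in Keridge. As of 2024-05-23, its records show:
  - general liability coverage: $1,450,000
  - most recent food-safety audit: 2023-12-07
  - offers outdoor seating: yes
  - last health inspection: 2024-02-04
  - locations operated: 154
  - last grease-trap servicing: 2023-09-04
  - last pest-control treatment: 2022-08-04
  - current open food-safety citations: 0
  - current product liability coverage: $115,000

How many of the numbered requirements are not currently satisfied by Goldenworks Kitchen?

1. condition 'offers outdoor seating' holds; open food-safety citations 0 ≤ 0 → met
2. pest-control treatment 658 days ago vs limit 730 → met
3. health inspection 109 days ago vs limit 90 → not met
4. grease-trap servicing 262 days ago vs limit 270 → met
5. food-safety audit 168 days ago vs limit 180 → met
6. general liability coverage $1,450,000 ≥ $1,375,000 → met
7. product liability coverage $115,000 < $150,000 → not met
Not met: 2 of 7

2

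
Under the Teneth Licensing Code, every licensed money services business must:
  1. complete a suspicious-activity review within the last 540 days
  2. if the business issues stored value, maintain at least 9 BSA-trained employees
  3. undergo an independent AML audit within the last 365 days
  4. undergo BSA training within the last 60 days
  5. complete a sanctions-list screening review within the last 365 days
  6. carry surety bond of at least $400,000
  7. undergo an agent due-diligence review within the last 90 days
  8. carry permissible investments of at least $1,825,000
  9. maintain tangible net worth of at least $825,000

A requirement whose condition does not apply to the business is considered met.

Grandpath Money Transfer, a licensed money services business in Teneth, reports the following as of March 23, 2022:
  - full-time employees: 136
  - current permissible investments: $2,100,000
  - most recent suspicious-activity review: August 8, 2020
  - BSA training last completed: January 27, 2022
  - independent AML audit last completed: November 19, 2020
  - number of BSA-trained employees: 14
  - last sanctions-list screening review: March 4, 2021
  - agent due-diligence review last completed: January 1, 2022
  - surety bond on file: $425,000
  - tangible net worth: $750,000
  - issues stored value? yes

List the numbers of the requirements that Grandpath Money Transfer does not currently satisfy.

1, 3, 5, 9

1. suspicious-activity review 592 days ago vs limit 540 → not met
2. condition 'issues stored value' holds; BSA-trained employees 14 ≥ 9 → met
3. independent AML audit 489 days ago vs limit 365 → not met
4. BSA training 55 days ago vs limit 60 → met
5. sanctions-list screening review 384 days ago vs limit 365 → not met
6. surety bond $425,000 ≥ $400,000 → met
7. agent due-diligence review 81 days ago vs limit 90 → met
8. permissible investments $2,100,000 ≥ $1,825,000 → met
9. tangible net worth $750,000 < $825,000 → not met
Not met: 1, 3, 5, 9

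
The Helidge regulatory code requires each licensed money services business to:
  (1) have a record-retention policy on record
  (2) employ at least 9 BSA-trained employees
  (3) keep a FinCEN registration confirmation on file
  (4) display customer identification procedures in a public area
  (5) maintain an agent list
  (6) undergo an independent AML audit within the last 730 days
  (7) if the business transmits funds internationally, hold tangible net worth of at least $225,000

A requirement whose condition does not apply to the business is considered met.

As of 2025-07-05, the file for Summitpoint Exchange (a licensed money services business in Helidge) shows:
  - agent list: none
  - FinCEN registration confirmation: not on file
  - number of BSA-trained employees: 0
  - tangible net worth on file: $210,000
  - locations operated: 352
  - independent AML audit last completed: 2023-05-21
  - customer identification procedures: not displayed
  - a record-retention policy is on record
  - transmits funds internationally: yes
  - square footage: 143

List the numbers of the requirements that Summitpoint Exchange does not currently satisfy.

2, 3, 4, 5, 6, 7

1. record-retention policy present → met
2. BSA-trained employees 0 < 9 → not met
3. FinCEN registration confirmation absent → not met
4. customer identification procedures absent → not met
5. agent list absent → not met
6. independent AML audit 776 days ago vs limit 730 → not met
7. condition 'transmits funds internationally' holds; tangible net worth $210,000 < $225,000 → not met
Not met: 2, 3, 4, 5, 6, 7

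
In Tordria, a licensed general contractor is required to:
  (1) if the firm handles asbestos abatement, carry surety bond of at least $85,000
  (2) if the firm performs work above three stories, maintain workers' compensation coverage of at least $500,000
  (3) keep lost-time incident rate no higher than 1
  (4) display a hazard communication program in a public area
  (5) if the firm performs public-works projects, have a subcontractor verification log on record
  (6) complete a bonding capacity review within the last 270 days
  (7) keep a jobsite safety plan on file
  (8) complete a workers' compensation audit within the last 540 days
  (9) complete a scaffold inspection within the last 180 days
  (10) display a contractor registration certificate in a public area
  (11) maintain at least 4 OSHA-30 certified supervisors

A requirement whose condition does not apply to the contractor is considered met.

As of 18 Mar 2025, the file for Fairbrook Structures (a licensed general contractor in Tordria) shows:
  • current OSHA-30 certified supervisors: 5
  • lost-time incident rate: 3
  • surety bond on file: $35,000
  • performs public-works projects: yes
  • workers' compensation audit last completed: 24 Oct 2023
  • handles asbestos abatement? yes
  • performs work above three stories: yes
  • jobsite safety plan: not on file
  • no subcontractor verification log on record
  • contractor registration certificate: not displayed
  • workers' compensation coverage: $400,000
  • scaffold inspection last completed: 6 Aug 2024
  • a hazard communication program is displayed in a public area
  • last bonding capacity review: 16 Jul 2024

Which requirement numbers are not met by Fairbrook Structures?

1, 2, 3, 5, 7, 9, 10

1. condition 'handles asbestos abatement' holds; surety bond $35,000 < $85,000 → not met
2. condition 'performs work above three stories' holds; workers' compensation coverage $400,000 < $500,000 → not met
3. lost-time incident rate 3 > 1 → not met
4. hazard communication program present → met
5. condition 'performs public-works projects' holds; subcontractor verification log absent → not met
6. bonding capacity review 245 days ago vs limit 270 → met
7. jobsite safety plan absent → not met
8. workers' compensation audit 511 days ago vs limit 540 → met
9. scaffold inspection 224 days ago vs limit 180 → not met
10. contractor registration certificate absent → not met
11. OSHA-30 certified supervisors 5 ≥ 4 → met
Not met: 1, 2, 3, 5, 7, 9, 10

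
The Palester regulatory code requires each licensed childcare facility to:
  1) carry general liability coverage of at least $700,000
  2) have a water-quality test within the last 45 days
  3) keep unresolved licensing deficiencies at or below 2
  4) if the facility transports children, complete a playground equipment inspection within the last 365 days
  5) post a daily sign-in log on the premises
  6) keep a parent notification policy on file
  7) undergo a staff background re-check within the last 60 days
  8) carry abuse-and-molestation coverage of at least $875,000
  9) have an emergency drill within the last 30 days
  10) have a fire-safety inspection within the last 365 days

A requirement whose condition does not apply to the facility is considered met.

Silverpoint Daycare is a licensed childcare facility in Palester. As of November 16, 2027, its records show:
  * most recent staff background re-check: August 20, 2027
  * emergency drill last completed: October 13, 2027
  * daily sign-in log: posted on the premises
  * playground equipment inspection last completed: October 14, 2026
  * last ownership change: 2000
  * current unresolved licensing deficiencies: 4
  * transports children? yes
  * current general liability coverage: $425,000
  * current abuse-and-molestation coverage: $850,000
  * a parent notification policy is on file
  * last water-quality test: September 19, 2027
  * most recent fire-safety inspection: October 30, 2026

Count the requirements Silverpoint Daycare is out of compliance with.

1. general liability coverage $425,000 < $700,000 → not met
2. water-quality test 58 days ago vs limit 45 → not met
3. unresolved licensing deficiencies 4 > 2 → not met
4. condition 'transports children' holds; playground equipment inspection 398 days ago vs limit 365 → not met
5. daily sign-in log present → met
6. parent notification policy present → met
7. staff background re-check 88 days ago vs limit 60 → not met
8. abuse-and-molestation coverage $850,000 < $875,000 → not met
9. emergency drill 34 days ago vs limit 30 → not met
10. fire-safety inspection 382 days ago vs limit 365 → not met
Not met: 8 of 10

8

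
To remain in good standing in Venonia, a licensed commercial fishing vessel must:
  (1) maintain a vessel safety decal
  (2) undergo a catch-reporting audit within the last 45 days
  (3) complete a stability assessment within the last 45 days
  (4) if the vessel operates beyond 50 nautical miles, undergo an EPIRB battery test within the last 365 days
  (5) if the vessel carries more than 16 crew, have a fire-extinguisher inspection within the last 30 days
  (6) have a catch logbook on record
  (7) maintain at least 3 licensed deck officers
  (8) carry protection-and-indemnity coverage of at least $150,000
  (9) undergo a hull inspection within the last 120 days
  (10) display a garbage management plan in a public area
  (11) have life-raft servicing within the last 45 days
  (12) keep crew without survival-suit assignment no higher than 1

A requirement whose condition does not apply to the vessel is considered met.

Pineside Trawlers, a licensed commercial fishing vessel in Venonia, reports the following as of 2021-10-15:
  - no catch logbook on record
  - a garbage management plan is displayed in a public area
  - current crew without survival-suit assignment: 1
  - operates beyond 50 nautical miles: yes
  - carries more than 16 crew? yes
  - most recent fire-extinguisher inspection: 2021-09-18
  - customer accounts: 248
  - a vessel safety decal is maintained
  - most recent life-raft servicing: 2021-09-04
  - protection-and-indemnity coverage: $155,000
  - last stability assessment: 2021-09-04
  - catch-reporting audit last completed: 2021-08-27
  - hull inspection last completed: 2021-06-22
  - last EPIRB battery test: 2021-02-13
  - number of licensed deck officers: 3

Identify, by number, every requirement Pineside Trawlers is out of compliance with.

2, 6

1. vessel safety decal present → met
2. catch-reporting audit 49 days ago vs limit 45 → not met
3. stability assessment 41 days ago vs limit 45 → met
4. condition 'operates beyond 50 nautical miles' holds; EPIRB battery test 244 days ago vs limit 365 → met
5. condition 'carries more than 16 crew' holds; fire-extinguisher inspection 27 days ago vs limit 30 → met
6. catch logbook absent → not met
7. licensed deck officers 3 ≥ 3 → met
8. protection-and-indemnity coverage $155,000 ≥ $150,000 → met
9. hull inspection 115 days ago vs limit 120 → met
10. garbage management plan present → met
11. life-raft servicing 41 days ago vs limit 45 → met
12. crew without survival-suit assignment 1 ≤ 1 → met
Not met: 2, 6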